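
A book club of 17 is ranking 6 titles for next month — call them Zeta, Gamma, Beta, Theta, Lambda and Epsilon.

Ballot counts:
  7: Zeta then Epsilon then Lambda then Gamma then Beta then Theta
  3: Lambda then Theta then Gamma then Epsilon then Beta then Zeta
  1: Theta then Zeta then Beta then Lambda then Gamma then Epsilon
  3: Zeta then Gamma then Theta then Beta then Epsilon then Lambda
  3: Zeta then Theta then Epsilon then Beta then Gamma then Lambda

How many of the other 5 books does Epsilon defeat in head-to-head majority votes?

Epsilon against each rival (17 members):
Epsilon vs Zeta: Zeta wins 14–3.
Epsilon vs Gamma: 7+3 = 10 for Epsilon, 7 for Gamma — Epsilon by 10–7.
Epsilon vs Beta: Epsilon is ranked higher on 7+3+3 = 13 ballots, Beta on 4. Epsilon wins 13–4.
Epsilon vs Theta: Epsilon is ranked higher on 7 ballots, Theta on 10. Theta wins 10–7.
Epsilon vs Lambda: Epsilon, 13–4.
Epsilon beats Gamma, Beta, Lambda; loses to Zeta, Theta — 3 pairwise wins.

3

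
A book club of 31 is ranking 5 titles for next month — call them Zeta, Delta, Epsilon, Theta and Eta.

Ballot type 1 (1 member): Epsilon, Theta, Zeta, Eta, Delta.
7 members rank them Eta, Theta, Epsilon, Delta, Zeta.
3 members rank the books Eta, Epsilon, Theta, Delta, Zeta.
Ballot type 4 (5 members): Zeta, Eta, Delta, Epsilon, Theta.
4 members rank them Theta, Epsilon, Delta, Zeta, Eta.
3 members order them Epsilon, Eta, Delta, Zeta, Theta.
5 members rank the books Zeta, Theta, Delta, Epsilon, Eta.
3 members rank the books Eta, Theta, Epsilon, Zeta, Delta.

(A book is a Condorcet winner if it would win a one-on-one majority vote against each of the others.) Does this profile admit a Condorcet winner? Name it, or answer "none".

Pairwise majorities:
Zeta vs Delta: 14 to 17, Delta.
Zeta vs Epsilon: 5+5 = 10 for Zeta, 21 for Epsilon — Epsilon by 21–10.
Zeta vs Theta: 5+3+5 = 13 for Zeta, 18 for Theta — Theta by 18–13.
Zeta vs Eta: 1+5+4+5 = 15 for Zeta, 16 for Eta — Eta by 16–15.
Delta vs Epsilon: Delta preferred on 5+5 = 10 ballots; Epsilon wins 21–10.
Delta vs Theta: 5+3 = 8 for Delta, 23 for Theta — Theta by 23–8.
Delta vs Eta: 9 to 22, Eta.
Epsilon vs Theta: 12 to 19, Theta.
Epsilon vs Eta: Epsilon preferred on 1+4+3+5 = 13 ballots; Eta wins 18–13.
Theta vs Eta: Theta preferred on 1+4+5 = 10 ballots; Eta wins 21–10.
Eta beats each of Zeta, Delta, Epsilon, Theta — Eta is the Condorcet winner.

Eta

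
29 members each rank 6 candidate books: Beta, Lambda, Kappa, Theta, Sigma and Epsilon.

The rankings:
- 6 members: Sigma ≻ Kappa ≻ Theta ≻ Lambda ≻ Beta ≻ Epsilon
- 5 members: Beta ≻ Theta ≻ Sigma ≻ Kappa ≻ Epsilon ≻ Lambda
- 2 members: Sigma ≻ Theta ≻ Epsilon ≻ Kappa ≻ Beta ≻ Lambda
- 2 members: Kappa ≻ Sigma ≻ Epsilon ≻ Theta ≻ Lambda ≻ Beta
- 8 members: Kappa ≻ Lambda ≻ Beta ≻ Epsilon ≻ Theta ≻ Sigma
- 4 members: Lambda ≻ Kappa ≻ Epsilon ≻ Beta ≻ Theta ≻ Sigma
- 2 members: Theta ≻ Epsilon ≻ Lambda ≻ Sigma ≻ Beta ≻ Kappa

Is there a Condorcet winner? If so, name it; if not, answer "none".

Pairwise majorities:
Beta–Lambda: Lambda 22–7.
Beta vs Kappa: 7 to 22, Kappa.
Beta vs Theta: Beta, 17–12.
Beta vs Sigma: 5+8+4 = 17 for Beta, 12 for Sigma — Beta by 17–12.
Beta vs Epsilon: Beta is ranked higher on 6+5+8 = 19 ballots, Epsilon on 10. Beta wins 19–10.
Lambda vs Kappa: Kappa, 23–6.
Lambda vs Theta: Lambda is ranked higher on 8+4 = 12 ballots, Theta on 17. Theta wins 17–12.
Lambda–Sigma: Sigma 15–14.
Lambda vs Epsilon: 6+8+4 = 18 for Lambda, 11 for Epsilon — Lambda by 18–11.
Kappa vs Theta: 6+2+8+4 = 20 for Kappa, 9 for Theta — Kappa by 20–9.
Kappa vs Sigma: Sigma wins 15–14.
Kappa–Epsilon: Kappa 25–4.
Theta vs Sigma: Theta, 19–10.
Theta vs Epsilon: 6+5+2+2 = 15 for Theta, 14 for Epsilon — Theta by 15–14.
Sigma vs Epsilon: 6+5+2+2 = 15 for Sigma, 14 for Epsilon — Sigma by 15–14.
Each book drops at least one matchup (Beta loses to Lambda; Lambda loses to Kappa; Kappa loses to Sigma; Theta loses to Beta; Sigma loses to Beta; Epsilon loses to Beta); the cycle Beta → Theta → Lambda → Beta rules out a Condorcet winner.

none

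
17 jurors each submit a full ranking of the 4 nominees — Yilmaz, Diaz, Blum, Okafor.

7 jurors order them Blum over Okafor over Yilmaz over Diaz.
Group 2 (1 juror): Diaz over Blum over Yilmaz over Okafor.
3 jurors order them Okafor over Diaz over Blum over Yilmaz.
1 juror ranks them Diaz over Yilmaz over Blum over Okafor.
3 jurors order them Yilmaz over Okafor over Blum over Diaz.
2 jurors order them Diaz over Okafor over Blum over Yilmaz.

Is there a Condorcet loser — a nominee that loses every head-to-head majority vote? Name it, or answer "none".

Diaz

Head-to-head results (17 jurors):
Yilmaz vs Diaz: 10 to 7, Yilmaz.
Yilmaz vs Blum: Yilmaz preferred on 1+3 = 4 ballots; Blum wins 13–4.
Yilmaz vs Okafor: Yilmaz preferred on 1+1+3 = 5 ballots; Okafor wins 12–5.
Diaz vs Blum: Blum, 10–7.
Diaz vs Okafor: Diaz is ranked higher on 1+1+2 = 4 ballots, Okafor on 13. Okafor wins 13–4.
Blum–Okafor: Blum 9–8.
Diaz is beaten in every head-to-head and is the Condorcet loser.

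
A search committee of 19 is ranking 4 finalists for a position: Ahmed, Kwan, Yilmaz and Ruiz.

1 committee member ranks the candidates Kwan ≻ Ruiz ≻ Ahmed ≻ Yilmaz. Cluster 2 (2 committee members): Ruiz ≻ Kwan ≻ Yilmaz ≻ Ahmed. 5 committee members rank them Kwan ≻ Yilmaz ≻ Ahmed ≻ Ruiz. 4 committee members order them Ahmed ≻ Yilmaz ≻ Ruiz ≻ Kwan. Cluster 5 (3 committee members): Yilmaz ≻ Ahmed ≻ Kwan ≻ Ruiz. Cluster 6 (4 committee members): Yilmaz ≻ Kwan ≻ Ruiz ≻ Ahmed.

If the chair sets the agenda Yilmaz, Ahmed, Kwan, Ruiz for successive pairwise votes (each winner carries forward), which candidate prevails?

Round 1: Yilmaz vs Ahmed — 14–5, Yilmaz advances.
Round 2: Yilmaz vs Kwan — 11–8, Yilmaz advances.
Round 3: Yilmaz vs Ruiz — 16–3, Yilmaz advances.
Yilmaz survives the agenda.

Yilmaz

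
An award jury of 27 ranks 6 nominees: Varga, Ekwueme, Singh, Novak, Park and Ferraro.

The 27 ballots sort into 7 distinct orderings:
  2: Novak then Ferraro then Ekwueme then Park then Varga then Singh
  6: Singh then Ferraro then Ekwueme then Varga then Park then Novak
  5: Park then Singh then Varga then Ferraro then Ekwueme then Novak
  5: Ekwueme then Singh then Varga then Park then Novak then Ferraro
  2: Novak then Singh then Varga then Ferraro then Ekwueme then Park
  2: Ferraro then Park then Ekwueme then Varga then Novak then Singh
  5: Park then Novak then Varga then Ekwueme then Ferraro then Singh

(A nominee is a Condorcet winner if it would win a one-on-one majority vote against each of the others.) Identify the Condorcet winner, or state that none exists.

Head-to-head results (27 jurors):
Varga vs Ekwueme: 5+2+5 = 12 for Varga, 15 for Ekwueme — Ekwueme by 15–12.
Varga vs Singh: 2+2+5 = 9 for Varga, 18 for Singh — Singh by 18–9.
Varga vs Novak: 6+5+5+2 = 18 for Varga, 9 for Novak — Varga by 18–9.
Varga vs Park: 6+5+2 = 13 for Varga, 14 for Park — Park by 14–13.
Varga vs Ferraro: Varga preferred on 5+5+2+5 = 17 ballots; Varga wins 17–10.
Ekwueme vs Singh: Ekwueme is ranked higher on 2+5+2+5 = 14 ballots, Singh on 13. Ekwueme wins 14–13.
Ekwueme vs Novak: 18 to 9, Ekwueme.
Ekwueme vs Park: 15 to 12, Ekwueme.
Ekwueme vs Ferraro: Ekwueme preferred on 5+5 = 10 ballots; Ferraro wins 17–10.
Singh vs Novak: 6+5+5 = 16 for Singh, 11 for Novak — Singh by 16–11.
Singh vs Park: Singh preferred on 6+5+2 = 13 ballots; Park wins 14–13.
Singh vs Ferraro: 18 to 9, Singh.
Novak vs Park: Novak preferred on 2+2 = 4 ballots; Park wins 23–4.
Novak vs Ferraro: Novak is ranked higher on 2+5+2+5 = 14 ballots, Ferraro on 13. Novak wins 14–13.
Park vs Ferraro: Park preferred on 5+5+5 = 15 ballots; Park wins 15–12.
No nominee is unbeaten: Varga loses to Ekwueme; Ekwueme loses to Ferraro; Singh loses to Ekwueme; Novak loses to Varga; Park loses to Ekwueme; Ferraro loses to Varga. In particular Varga → Ferraro → Ekwueme → Varga is a majority cycle — no Condorcet winner exists.

none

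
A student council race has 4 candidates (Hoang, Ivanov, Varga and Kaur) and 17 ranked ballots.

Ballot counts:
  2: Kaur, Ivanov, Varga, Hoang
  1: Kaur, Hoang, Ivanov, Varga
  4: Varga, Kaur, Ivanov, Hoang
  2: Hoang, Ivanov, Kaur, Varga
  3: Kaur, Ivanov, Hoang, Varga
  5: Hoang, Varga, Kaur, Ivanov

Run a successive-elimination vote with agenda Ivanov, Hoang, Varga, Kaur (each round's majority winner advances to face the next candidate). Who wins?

Round 1: Ivanov vs Hoang — 9–8, Ivanov advances.
Round 2: Ivanov vs Varga — 8–9, Varga advances.
Round 3: Varga vs Kaur — 9–8, Varga advances.
Varga survives the agenda.

Varga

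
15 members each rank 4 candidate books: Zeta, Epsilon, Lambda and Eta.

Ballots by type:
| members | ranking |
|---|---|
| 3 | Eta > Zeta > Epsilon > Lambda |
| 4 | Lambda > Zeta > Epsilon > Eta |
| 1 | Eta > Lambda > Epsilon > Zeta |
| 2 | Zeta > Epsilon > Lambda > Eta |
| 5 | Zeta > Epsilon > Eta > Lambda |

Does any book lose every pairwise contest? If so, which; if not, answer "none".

Head-to-head results (15 members):
Zeta vs Epsilon: Zeta wins 14–1.
Zeta vs Lambda: Zeta wins 10–5.
Zeta vs Eta: 11 to 4, Zeta.
Epsilon vs Lambda: Epsilon preferred on 3+2+5 = 10 ballots; Epsilon wins 10–5.
Epsilon vs Eta: Epsilon preferred on 4+2+5 = 11 ballots; Epsilon wins 11–4.
Lambda vs Eta: Lambda preferred on 4+2 = 6 ballots; Eta wins 9–6.
Lambda loses to every other book — it is the Condorcet loser.

Lambda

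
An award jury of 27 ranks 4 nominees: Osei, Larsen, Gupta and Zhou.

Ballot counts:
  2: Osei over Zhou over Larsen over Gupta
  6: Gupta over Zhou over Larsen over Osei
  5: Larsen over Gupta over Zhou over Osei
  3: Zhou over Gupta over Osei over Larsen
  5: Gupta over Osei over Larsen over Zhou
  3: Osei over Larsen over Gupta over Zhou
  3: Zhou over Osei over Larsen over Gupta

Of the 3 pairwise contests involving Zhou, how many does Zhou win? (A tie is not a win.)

Zhou against each rival (27 jurors):
Zhou vs Osei: 6+5+3+3 = 17 for Zhou, 10 for Osei — Zhou by 17–10.
Zhou–Larsen: Zhou 14–13.
Zhou vs Gupta: 2+3+3 = 8 for Zhou, 19 for Gupta — Gupta by 19–8.
Zhou beats Osei, Larsen; loses to Gupta — 2 pairwise wins.

2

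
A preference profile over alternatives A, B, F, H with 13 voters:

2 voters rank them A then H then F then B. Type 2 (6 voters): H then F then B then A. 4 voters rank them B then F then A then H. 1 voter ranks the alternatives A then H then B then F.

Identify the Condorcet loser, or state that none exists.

none

Pairwise majorities:
A vs B: B wins 10–3.
A–F: F 10–3.
A vs H: A, 7–6.
B vs F: B preferred on 4+1 = 5 ballots; F wins 8–5.
B vs H: B is ranked higher on 4 ballots, H on 9. H wins 9–4.
F–H: H 9–4.
Every alternative wins at least one matchup (A beats H; B beats A; F beats A; H beats B), so there is no Condorcet loser.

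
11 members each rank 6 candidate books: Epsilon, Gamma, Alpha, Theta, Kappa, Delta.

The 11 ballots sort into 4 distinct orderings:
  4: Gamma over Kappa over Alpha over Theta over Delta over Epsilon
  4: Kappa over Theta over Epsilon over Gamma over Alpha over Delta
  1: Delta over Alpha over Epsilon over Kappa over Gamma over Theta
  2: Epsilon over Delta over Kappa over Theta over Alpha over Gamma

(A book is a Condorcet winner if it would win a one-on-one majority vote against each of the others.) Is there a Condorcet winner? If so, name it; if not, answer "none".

Kappa

Check each pair by majority over 11 ballots:
Epsilon vs Gamma: Epsilon, 7–4.
Epsilon vs Alpha: Epsilon wins 6–5.
Epsilon vs Theta: Theta wins 8–3.
Epsilon–Kappa: Kappa 8–3.
Epsilon vs Delta: Epsilon, 6–5.
Gamma vs Alpha: Gamma, 8–3.
Gamma vs Theta: Theta, 6–5.
Gamma vs Kappa: Kappa, 7–4.
Gamma vs Delta: Gamma, 8–3.
Alpha vs Theta: Theta, 6–5.
Alpha vs Kappa: Kappa, 10–1.
Alpha–Delta: Alpha 8–3.
Theta vs Kappa: Kappa, 11–0.
Theta–Delta: Theta 8–3.
Kappa vs Delta: Kappa, 8–3.
Kappa beats each of Epsilon, Gamma, Alpha, Theta, Delta — Kappa is the Condorcet winner.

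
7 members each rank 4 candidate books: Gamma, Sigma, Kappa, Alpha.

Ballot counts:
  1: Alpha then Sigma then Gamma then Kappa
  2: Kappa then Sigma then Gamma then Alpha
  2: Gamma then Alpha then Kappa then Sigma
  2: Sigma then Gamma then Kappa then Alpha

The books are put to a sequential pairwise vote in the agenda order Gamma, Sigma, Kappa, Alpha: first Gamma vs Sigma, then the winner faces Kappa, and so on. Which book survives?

Round 1: Gamma vs Sigma — 2–5, Sigma advances.
Round 2: Sigma vs Kappa — 3–4, Kappa advances.
Round 3: Kappa vs Alpha — 4–3, Kappa advances.
Kappa survives the agenda.

Kappa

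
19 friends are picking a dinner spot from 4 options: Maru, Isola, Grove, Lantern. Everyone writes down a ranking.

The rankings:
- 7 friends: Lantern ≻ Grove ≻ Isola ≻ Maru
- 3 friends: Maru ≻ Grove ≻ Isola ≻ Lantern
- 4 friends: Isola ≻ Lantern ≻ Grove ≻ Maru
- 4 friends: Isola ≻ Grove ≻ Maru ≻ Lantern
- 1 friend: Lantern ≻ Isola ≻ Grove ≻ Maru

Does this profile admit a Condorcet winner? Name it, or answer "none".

Pairwise majorities:
Maru–Isola: Isola 16–3.
Maru vs Grove: Grove, 16–3.
Maru vs Lantern: Lantern wins 12–7.
Isola vs Grove: 4+4+1 = 9 for Isola, 10 for Grove — Grove by 10–9.
Isola vs Lantern: Isola preferred on 3+4+4 = 11 ballots; Isola wins 11–8.
Grove vs Lantern: Lantern, 12–7.
Each restaurant drops at least one matchup (Maru loses to Isola; Isola loses to Grove; Grove loses to Lantern; Lantern loses to Isola); the cycle Isola > Lantern > Grove > Isola rules out a Condorcet winner.

none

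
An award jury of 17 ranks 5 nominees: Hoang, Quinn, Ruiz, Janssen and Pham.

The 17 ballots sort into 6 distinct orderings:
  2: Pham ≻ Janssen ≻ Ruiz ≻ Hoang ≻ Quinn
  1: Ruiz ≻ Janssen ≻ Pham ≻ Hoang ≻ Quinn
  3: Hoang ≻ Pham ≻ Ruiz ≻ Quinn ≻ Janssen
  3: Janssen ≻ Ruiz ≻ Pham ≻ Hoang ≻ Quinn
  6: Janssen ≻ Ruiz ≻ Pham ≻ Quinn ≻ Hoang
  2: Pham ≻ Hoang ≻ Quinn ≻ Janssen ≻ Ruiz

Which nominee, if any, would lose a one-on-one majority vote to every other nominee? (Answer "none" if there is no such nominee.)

Head-to-head results (17 jurors):
Hoang vs Quinn: Hoang is ranked higher on 2+1+3+3+2 = 11 ballots, Quinn on 6. Hoang wins 11–6.
Hoang–Ruiz: Ruiz 12–5.
Hoang vs Janssen: 3+2 = 5 for Hoang, 12 for Janssen — Janssen by 12–5.
Hoang vs Pham: Pham, 14–3.
Quinn vs Ruiz: Quinn is ranked higher on 2 ballots, Ruiz on 15. Ruiz wins 15–2.
Quinn vs Janssen: Quinn preferred on 3+2 = 5 ballots; Janssen wins 12–5.
Quinn vs Pham: Pham, 17–0.
Ruiz vs Janssen: Ruiz preferred on 1+3 = 4 ballots; Janssen wins 13–4.
Ruiz–Pham: Ruiz 10–7.
Janssen–Pham: Janssen 10–7.
Quinn loses to every other nominee — it is the Condorcet loser.

Quinn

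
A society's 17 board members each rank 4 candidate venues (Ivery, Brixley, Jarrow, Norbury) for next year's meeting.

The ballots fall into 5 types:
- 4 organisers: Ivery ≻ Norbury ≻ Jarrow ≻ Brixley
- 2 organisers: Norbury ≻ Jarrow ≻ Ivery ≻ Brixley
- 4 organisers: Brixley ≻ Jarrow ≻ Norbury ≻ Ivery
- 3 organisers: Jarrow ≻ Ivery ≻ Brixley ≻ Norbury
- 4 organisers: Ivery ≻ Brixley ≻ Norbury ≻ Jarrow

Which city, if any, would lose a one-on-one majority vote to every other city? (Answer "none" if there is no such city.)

Head-to-head results (17 organisers):
Ivery vs Brixley: Ivery is ranked higher on 4+2+3+4 = 13 ballots, Brixley on 4. Ivery wins 13–4.
Ivery vs Jarrow: Jarrow, 9–8.
Ivery vs Norbury: Ivery wins 11–6.
Brixley vs Jarrow: 8 to 9, Jarrow.
Brixley vs Norbury: Brixley is ranked higher on 4+3+4 = 11 ballots, Norbury on 6. Brixley wins 11–6.
Jarrow vs Norbury: Jarrow is ranked higher on 4+3 = 7 ballots, Norbury on 10. Norbury wins 10–7.
No city is winless: Ivery beats Brixley; Brixley beats Norbury; Jarrow beats Ivery; Norbury beats Jarrow. There is no Condorcet loser.

none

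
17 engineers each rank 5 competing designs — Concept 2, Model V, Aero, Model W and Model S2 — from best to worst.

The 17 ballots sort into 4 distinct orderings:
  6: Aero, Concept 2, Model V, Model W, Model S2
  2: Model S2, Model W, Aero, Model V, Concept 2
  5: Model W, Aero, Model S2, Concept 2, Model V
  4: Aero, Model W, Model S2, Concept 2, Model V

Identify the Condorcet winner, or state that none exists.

Pairwise majorities:
Concept 2 vs Model V: 15 to 2, Concept 2.
Concept 2 vs Aero: Concept 2 preferred on 0 ballots; Aero wins 17–0.
Concept 2 vs Model W: 6 for Concept 2, 11 for Model W — Model W by 11–6.
Concept 2 vs Model S2: Concept 2 preferred on 6 ballots; Model S2 wins 11–6.
Model V vs Aero: Model V preferred on 0 ballots; Aero wins 17–0.
Model V vs Model W: 6 to 11, Model W.
Model V vs Model S2: Model V is ranked higher on 6 ballots, Model S2 on 11. Model S2 wins 11–6.
Aero vs Model W: 6+4 = 10 for Aero, 7 for Model W — Aero by 10–7.
Aero–Model S2: Aero 15–2.
Model W vs Model S2: Model W, 15–2.
Aero defeats every rival head-to-head and is the Condorcet winner.

Aero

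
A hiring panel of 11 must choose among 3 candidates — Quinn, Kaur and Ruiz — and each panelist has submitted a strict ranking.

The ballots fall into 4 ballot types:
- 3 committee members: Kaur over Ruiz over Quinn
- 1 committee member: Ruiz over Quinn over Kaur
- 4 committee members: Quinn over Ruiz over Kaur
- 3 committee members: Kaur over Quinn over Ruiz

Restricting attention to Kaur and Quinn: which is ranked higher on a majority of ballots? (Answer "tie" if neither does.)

Kaur

Ballots ranking Kaur above Quinn: 3 + 3 = 6.
Ballots ranking Quinn above Kaur: 11 − 6 = 5.
Kaur wins the head-to-head 6–5.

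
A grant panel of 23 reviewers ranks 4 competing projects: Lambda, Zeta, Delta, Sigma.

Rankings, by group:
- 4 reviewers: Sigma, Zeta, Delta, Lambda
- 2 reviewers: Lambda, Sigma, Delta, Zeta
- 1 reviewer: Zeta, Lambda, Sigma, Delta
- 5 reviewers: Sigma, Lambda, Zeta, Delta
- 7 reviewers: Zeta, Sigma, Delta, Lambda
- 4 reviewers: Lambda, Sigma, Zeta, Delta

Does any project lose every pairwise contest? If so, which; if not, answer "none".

Head-to-head results (23 reviewers):
Lambda–Zeta: Zeta 12–11.
Lambda vs Delta: Lambda preferred on 2+1+5+4 = 12 ballots; Lambda wins 12–11.
Lambda–Sigma: Sigma 16–7.
Zeta vs Delta: Zeta, 21–2.
Zeta vs Sigma: Zeta is ranked higher on 1+7 = 8 ballots, Sigma on 15. Sigma wins 15–8.
Delta vs Sigma: Sigma, 23–0.
Delta loses to every other project — it is the Condorcet loser.

Delta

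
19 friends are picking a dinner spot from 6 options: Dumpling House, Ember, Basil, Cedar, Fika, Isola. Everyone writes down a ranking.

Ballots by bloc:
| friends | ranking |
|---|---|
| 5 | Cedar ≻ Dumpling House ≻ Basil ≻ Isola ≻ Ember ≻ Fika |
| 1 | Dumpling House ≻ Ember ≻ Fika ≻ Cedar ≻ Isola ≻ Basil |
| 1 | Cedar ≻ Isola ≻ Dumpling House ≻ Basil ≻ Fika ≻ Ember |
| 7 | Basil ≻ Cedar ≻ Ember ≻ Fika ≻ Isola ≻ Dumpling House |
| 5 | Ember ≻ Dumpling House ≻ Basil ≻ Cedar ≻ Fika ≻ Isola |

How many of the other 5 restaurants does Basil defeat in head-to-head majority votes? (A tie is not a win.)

Basil against each rival (19 friends):
Basil–Dumpling House: Dumpling House 12–7.
Basil–Ember: Basil 13–6.
Basil–Cedar: Basil 12–7.
Basil vs Fika: Basil wins 18–1.
Basil vs Isola: Basil, 17–2.
Basil beats Ember, Cedar, Fika, Isola; loses to Dumpling House — 4 pairwise wins.

4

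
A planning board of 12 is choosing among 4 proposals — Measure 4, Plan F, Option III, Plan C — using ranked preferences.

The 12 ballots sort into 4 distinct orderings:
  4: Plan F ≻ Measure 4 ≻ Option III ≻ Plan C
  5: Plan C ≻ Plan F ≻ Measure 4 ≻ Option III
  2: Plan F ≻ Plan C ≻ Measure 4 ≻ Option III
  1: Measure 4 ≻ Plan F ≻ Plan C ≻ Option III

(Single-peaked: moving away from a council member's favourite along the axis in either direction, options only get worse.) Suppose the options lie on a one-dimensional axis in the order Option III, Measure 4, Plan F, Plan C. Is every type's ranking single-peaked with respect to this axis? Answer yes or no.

Axis positions: Option III=1, Measure 4=2, Plan F=3, Plan C=4.
Type 1 (peak Plan F at position 3): ranking walks positions 3-2-1-4, expanding outward from the peak — single-peaked.
Type 2 (peak Plan C at position 4): ranking walks positions 4-3-2-1, expanding outward from the peak — single-peaked.
Type 3 (peak Plan F at position 3): ranking walks positions 3-4-2-1, expanding outward from the peak — single-peaked.
Type 4 (peak Measure 4 at position 2): ranking walks positions 2-3-4-1, expanding outward from the peak — single-peaked.
Every ranking is single-peaked on this axis.

yes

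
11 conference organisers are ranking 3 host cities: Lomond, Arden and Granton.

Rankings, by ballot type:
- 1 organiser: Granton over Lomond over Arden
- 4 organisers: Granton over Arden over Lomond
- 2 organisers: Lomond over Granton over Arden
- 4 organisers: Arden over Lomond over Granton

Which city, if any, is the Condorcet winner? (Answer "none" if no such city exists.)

Check each pair by majority over 11 ballots:
Lomond–Arden: Arden 8–3.
Lomond vs Granton: Lomond, 6–5.
Arden–Granton: Granton 7–4.
No city is unbeaten: Lomond loses to Arden; Arden loses to Granton; Granton loses to Lomond. In particular Lomond > Granton > Arden > Lomond is a majority cycle — no Condorcet winner exists.

none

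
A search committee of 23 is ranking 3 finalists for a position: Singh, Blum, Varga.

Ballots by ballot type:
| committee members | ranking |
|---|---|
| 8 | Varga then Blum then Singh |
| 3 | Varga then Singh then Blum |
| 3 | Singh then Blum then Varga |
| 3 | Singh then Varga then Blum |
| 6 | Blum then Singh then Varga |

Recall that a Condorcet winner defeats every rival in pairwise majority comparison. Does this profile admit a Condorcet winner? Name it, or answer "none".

Head-to-head results (23 committee members):
Singh–Blum: Blum 14–9.
Singh vs Varga: Singh, 12–11.
Blum vs Varga: Varga wins 14–9.
No candidate is unbeaten: Singh loses to Blum; Blum loses to Varga; Varga loses to Singh. In particular Singh → Varga → Blum → Singh is a majority cycle — no Condorcet winner exists.

none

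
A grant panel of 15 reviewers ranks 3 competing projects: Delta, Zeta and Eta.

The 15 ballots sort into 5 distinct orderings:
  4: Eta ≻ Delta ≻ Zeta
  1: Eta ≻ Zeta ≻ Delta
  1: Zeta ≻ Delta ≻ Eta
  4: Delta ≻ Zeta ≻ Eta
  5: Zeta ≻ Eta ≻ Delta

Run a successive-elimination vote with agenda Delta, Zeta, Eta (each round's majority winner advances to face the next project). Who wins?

Eta

Round 1: Delta vs Zeta — 8–7, Delta advances.
Round 2: Delta vs Eta — 5–10, Eta advances.
Eta survives the agenda.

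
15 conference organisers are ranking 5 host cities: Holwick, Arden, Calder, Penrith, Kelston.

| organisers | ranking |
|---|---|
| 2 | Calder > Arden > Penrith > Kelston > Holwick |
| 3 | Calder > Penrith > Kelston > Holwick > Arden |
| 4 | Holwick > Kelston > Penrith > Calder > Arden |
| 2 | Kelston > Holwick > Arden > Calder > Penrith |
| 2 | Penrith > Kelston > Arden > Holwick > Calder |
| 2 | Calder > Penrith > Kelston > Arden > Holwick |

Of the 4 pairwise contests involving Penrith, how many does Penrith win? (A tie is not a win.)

3

Penrith against each rival (15 organisers):
Penrith vs Holwick: 9 to 6, Penrith.
Penrith vs Arden: 3+4+2+2 = 11 for Penrith, 4 for Arden — Penrith by 11–4.
Penrith vs Calder: 4+2 = 6 for Penrith, 9 for Calder — Calder by 9–6.
Penrith vs Kelston: Penrith wins 9–6.
Penrith beats Holwick, Arden, Kelston; loses to Calder — 3 pairwise wins.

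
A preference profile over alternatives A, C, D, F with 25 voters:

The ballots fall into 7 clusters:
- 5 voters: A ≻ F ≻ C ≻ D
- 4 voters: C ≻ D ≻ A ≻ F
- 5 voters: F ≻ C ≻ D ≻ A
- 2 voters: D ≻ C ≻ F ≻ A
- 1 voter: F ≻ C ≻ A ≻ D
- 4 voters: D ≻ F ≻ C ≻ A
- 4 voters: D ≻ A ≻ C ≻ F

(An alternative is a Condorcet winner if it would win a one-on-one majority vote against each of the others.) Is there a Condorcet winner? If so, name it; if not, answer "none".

none

Head-to-head results (25 voters):
A vs C: A preferred on 5+4 = 9 ballots; C wins 16–9.
A vs D: 6 to 19, D.
A vs F: A is ranked higher on 5+4+4 = 13 ballots, F on 12. A wins 13–12.
C vs D: C wins 15–10.
C vs F: C preferred on 4+2+4 = 10 ballots; F wins 15–10.
D vs F: D is ranked higher on 4+2+4+4 = 14 ballots, F on 11. D wins 14–11.
No alternative is unbeaten: A loses to C; C loses to F; D loses to C; F loses to A. In particular A beats F beats C beats A is a majority cycle — no Condorcet winner exists.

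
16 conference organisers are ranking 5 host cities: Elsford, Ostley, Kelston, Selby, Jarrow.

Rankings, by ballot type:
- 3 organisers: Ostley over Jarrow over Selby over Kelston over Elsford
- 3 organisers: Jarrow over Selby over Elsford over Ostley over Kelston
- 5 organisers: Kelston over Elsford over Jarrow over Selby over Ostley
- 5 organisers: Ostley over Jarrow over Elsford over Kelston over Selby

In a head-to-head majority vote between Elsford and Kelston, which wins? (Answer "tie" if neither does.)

Ballots ranking Elsford above Kelston: 3 + 5 = 8.
Ballots ranking Kelston above Elsford: 16 − 8 = 8.
8–8: the pair ties.

tie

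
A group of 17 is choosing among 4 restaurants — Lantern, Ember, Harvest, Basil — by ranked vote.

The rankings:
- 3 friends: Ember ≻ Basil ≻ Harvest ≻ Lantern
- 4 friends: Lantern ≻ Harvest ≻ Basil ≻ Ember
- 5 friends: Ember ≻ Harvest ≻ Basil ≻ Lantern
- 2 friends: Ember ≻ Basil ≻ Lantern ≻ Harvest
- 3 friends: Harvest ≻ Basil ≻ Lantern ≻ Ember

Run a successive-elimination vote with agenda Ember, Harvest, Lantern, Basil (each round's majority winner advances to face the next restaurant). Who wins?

Ember

Round 1: Ember vs Harvest — 10–7, Ember advances.
Round 2: Ember vs Lantern — 10–7, Ember advances.
Round 3: Ember vs Basil — 10–7, Ember advances.
Ember survives the agenda.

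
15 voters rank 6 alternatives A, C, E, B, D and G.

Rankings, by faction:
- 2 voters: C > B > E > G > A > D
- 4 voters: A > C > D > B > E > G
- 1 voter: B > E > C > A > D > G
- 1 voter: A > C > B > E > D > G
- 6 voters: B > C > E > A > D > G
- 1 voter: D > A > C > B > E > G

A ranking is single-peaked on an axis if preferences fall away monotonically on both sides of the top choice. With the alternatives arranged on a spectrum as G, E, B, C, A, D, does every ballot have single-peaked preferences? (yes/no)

Axis positions: G=1, E=2, B=3, C=4, A=5, D=6.
Faction 1 (peak C at position 4): ranking walks positions 4-3-2-1-5-6, expanding outward from the peak — single-peaked.
Faction 2 (peak A at position 5): ranking walks positions 5-4-6-3-2-1, expanding outward from the peak — single-peaked.
Faction 3 (peak B at position 3): ranking walks positions 3-2-4-5-6-1, expanding outward from the peak — single-peaked.
Faction 4 (peak A at position 5): ranking walks positions 5-4-3-2-6-1, expanding outward from the peak — single-peaked.
Faction 5 (peak B at position 3): ranking walks positions 3-4-2-5-6-1, expanding outward from the peak — single-peaked.
Faction 6 (peak D at position 6): ranking walks positions 6-5-4-3-2-1, expanding outward from the peak — single-peaked.
Every ranking is single-peaked on this axis.

yes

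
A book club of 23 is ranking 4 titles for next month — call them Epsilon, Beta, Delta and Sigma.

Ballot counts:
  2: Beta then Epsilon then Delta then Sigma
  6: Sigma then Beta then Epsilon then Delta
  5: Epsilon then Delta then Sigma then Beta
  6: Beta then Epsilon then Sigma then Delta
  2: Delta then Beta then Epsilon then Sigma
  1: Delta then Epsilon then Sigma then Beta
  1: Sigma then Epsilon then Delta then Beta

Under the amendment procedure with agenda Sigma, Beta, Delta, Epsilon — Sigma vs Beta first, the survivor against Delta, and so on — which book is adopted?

Round 1: Sigma vs Beta — 13–10, Sigma advances.
Round 2: Sigma vs Delta — 13–10, Sigma advances.
Round 3: Sigma vs Epsilon — 7–16, Epsilon advances.
Epsilon survives the agenda.

Epsilon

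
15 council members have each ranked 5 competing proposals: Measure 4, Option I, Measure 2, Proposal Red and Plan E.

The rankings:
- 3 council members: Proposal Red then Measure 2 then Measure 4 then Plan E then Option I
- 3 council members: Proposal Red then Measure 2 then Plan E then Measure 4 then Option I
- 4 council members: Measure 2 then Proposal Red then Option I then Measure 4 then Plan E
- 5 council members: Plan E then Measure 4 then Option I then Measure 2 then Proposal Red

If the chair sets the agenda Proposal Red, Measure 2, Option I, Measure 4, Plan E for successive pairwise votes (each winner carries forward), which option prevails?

Measure 2

Round 1: Proposal Red vs Measure 2 — 6–9, Measure 2 advances.
Round 2: Measure 2 vs Option I — 10–5, Measure 2 advances.
Round 3: Measure 2 vs Measure 4 — 10–5, Measure 2 advances.
Round 4: Measure 2 vs Plan E — 10–5, Measure 2 advances.
The agenda winner is Measure 2.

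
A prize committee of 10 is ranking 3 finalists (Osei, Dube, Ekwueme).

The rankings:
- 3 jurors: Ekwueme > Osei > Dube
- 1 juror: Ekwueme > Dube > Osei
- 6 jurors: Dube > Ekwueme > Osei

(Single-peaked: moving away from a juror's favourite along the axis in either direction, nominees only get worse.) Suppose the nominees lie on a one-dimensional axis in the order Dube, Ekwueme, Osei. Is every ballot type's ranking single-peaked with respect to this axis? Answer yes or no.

yes

Axis positions: Dube=1, Ekwueme=2, Osei=3.
Ballot type 1 (peak Ekwueme at position 2): ranking walks positions 2-3-1, expanding outward from the peak — single-peaked.
Ballot type 2 (peak Ekwueme at position 2): ranking walks positions 2-1-3, expanding outward from the peak — single-peaked.
Ballot type 3 (peak Dube at position 1): ranking walks positions 1-2-3, expanding outward from the peak — single-peaked.
Every ranking is single-peaked on this axis.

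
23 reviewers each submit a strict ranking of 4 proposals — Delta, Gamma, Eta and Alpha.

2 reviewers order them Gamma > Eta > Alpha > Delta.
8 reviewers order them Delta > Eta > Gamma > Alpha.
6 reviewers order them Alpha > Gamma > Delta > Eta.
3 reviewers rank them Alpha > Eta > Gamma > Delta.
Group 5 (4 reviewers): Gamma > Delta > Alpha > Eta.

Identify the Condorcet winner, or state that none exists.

Gamma

Pairwise majorities:
Delta–Gamma: Gamma 15–8.
Delta vs Eta: Delta wins 18–5.
Delta vs Alpha: Delta wins 12–11.
Gamma vs Eta: Gamma is ranked higher on 2+6+4 = 12 ballots, Eta on 11. Gamma wins 12–11.
Gamma vs Alpha: 2+8+4 = 14 for Gamma, 9 for Alpha — Gamma by 14–9.
Eta vs Alpha: Eta is ranked higher on 2+8 = 10 ballots, Alpha on 13. Alpha wins 13–10.
Gamma defeats every rival head-to-head and is the Condorcet winner.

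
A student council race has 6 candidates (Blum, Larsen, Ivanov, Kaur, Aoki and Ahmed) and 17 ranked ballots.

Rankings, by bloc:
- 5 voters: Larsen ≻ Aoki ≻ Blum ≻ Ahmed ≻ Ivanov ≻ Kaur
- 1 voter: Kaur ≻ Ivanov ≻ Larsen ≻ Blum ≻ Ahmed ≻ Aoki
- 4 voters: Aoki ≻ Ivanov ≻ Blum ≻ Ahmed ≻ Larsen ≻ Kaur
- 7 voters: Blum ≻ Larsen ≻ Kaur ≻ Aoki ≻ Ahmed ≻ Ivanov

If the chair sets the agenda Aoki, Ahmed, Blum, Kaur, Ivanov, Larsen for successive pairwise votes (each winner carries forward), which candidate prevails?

Round 1: Aoki vs Ahmed — 16–1, Aoki advances.
Round 2: Aoki vs Blum — 9–8, Aoki advances.
Round 3: Aoki vs Kaur — 9–8, Aoki advances.
Round 4: Aoki vs Ivanov — 16–1, Aoki advances.
Round 5: Aoki vs Larsen — 4–13, Larsen advances.
Larsen survives the agenda.

Larsen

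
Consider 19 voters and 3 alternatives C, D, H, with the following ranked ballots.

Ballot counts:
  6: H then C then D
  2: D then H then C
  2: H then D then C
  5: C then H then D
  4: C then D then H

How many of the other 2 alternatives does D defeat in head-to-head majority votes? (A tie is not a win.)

0

D against each rival (19 voters):
D vs C: D preferred on 2+2 = 4 ballots; C wins 15–4.
D vs H: D is ranked higher on 2+4 = 6 ballots, H on 13. H wins 13–6.
D beats no one; loses to C, H — 0 pairwise wins.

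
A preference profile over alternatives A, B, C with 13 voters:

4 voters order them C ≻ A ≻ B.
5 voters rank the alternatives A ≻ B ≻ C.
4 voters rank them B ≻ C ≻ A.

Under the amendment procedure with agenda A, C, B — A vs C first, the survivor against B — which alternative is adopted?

B

Round 1: A vs C — 5–8, C advances.
Round 2: C vs B — 4–9, B advances.
B survives the agenda.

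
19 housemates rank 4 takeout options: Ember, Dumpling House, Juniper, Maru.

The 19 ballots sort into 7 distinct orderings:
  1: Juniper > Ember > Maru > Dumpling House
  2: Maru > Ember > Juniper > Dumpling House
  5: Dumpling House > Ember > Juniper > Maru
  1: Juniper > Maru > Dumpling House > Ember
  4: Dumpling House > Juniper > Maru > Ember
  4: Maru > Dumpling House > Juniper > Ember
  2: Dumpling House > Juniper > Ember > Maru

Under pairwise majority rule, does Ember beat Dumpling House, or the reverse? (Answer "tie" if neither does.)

Dumpling House

Ballots ranking Ember above Dumpling House: 1 + 2 = 3.
Ballots ranking Dumpling House above Ember: 19 − 3 = 16.
Dumpling House wins the head-to-head 16–3.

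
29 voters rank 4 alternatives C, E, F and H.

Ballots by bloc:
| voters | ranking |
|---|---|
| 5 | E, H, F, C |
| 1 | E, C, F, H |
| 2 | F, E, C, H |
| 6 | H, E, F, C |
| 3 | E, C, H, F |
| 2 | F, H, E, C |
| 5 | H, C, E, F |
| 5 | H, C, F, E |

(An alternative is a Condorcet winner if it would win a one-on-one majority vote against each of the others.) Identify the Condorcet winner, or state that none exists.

H

Head-to-head results (29 voters):
C vs E: E wins 19–10.
C–F: F 15–14.
C vs H: H, 23–6.
E–F: E 20–9.
E–H: H 18–11.
F vs H: H, 24–5.
Only H has no losses; H is the Condorcet winner.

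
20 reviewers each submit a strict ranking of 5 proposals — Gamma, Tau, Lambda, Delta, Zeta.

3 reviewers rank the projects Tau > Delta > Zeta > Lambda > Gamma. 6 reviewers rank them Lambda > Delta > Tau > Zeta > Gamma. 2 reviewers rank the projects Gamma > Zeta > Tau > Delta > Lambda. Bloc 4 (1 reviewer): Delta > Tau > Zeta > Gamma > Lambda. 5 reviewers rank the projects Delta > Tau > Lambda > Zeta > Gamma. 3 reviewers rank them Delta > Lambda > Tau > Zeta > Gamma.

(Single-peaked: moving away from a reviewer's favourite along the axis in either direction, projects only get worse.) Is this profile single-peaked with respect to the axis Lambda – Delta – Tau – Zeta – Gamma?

Axis positions: Lambda=1, Delta=2, Tau=3, Zeta=4, Gamma=5.
Bloc 1 (peak Tau at position 3): ranking walks positions 3-2-4-1-5, expanding outward from the peak — single-peaked.
Bloc 2 (peak Lambda at position 1): ranking walks positions 1-2-3-4-5, expanding outward from the peak — single-peaked.
Bloc 3 (peak Gamma at position 5): ranking walks positions 5-4-3-2-1, expanding outward from the peak — single-peaked.
Bloc 4 (peak Delta at position 2): ranking walks positions 2-3-4-5-1, expanding outward from the peak — single-peaked.
Bloc 5 (peak Delta at position 2): ranking walks positions 2-3-1-4-5, expanding outward from the peak — single-peaked.
Bloc 6 (peak Delta at position 2): ranking walks positions 2-1-3-4-5, expanding outward from the peak — single-peaked.
Every ranking is single-peaked on this axis.

yes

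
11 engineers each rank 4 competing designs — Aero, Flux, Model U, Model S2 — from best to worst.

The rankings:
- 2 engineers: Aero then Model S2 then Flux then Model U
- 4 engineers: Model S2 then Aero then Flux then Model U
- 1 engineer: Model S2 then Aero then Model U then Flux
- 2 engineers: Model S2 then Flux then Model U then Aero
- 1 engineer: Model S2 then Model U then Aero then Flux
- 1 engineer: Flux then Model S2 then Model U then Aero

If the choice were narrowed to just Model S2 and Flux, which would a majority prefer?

Ballots ranking Model S2 above Flux: 2 + 4 + 1 + 2 + 1 = 10.
Ballots ranking Flux above Model S2: 11 − 10 = 1.
Model S2 wins the head-to-head 10–1.

Model S2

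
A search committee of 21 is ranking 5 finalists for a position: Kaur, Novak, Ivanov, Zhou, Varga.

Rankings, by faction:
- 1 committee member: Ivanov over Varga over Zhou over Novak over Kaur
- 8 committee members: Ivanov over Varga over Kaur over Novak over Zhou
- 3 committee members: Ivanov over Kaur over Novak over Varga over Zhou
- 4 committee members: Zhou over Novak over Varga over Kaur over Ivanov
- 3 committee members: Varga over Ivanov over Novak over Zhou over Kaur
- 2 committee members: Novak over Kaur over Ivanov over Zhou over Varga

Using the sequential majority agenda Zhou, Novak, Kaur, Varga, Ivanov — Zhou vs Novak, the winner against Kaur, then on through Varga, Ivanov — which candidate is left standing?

Round 1: Zhou vs Novak — 5–16, Novak advances.
Round 2: Novak vs Kaur — 10–11, Kaur advances.
Round 3: Kaur vs Varga — 5–16, Varga advances.
Round 4: Varga vs Ivanov — 7–14, Ivanov advances.
The agenda winner is Ivanov.

Ivanov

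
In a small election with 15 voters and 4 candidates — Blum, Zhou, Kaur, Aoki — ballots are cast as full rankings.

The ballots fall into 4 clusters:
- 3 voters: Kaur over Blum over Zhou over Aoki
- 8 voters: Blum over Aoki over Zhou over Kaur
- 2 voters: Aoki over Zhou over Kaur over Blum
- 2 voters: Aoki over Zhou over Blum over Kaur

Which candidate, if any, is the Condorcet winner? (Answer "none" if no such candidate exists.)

Head-to-head results (15 voters):
Blum vs Zhou: Blum wins 11–4.
Blum–Kaur: Blum 10–5.
Blum vs Aoki: Blum preferred on 3+8 = 11 ballots; Blum wins 11–4.
Zhou vs Kaur: 12 to 3, Zhou.
Zhou vs Aoki: Aoki wins 12–3.
Kaur vs Aoki: Kaur preferred on 3 ballots; Aoki wins 12–3.
Blum wins every pairwise contest, so Blum is the Condorcet winner.

Blum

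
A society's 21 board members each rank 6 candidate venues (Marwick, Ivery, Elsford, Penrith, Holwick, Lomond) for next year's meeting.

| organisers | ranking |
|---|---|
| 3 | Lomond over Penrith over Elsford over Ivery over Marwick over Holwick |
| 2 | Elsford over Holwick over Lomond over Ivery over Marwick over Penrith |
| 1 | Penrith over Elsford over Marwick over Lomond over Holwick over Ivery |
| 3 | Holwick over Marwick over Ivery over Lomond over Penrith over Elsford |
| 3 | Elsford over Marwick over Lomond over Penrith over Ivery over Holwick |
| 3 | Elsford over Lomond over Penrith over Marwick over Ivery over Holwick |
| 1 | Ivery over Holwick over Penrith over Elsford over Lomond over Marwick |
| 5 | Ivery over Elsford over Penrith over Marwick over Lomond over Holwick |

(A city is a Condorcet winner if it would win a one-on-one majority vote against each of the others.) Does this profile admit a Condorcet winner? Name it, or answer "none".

Head-to-head results (21 organisers):
Marwick vs Ivery: Marwick preferred on 1+3+3+3 = 10 ballots; Ivery wins 11–10.
Marwick vs Elsford: Marwick is ranked higher on 3 ballots, Elsford on 18. Elsford wins 18–3.
Marwick vs Penrith: 8 to 13, Penrith.
Marwick vs Holwick: Marwick is ranked higher on 3+1+3+3+5 = 15 ballots, Holwick on 6. Marwick wins 15–6.
Marwick vs Lomond: 12 to 9, Marwick.
Ivery vs Elsford: Ivery preferred on 3+1+5 = 9 ballots; Elsford wins 12–9.
Ivery vs Penrith: 11 to 10, Ivery.
Ivery vs Holwick: 3+3+3+1+5 = 15 for Ivery, 6 for Holwick — Ivery by 15–6.
Ivery vs Lomond: Ivery is ranked higher on 3+1+5 = 9 ballots, Lomond on 12. Lomond wins 12–9.
Elsford vs Penrith: Elsford preferred on 2+3+3+5 = 13 ballots; Elsford wins 13–8.
Elsford vs Holwick: 3+2+1+3+3+5 = 17 for Elsford, 4 for Holwick — Elsford by 17–4.
Elsford vs Lomond: 2+1+3+3+1+5 = 15 for Elsford, 6 for Lomond — Elsford by 15–6.
Penrith vs Holwick: Penrith preferred on 3+1+3+3+5 = 15 ballots; Penrith wins 15–6.
Penrith vs Lomond: Penrith is ranked higher on 1+1+5 = 7 ballots, Lomond on 14. Lomond wins 14–7.
Holwick vs Lomond: Holwick is ranked higher on 2+3+1 = 6 ballots, Lomond on 15. Lomond wins 15–6.
Elsford beats each of Marwick, Ivery, Penrith, Holwick, Lomond — Elsford is the Condorcet winner.

Elsford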